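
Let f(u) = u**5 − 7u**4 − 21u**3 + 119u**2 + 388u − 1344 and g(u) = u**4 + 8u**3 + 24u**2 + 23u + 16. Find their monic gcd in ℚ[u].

u**2 + 7u + 16

Repeated division with remainder:
  u**5 − 7u**4 − 21u**3 + 119u**2 + 388u − 1344 = (u − 15)(u**4 + 8u**3 + 24u**2 + 23u + 16) + (75u**3 + 456u**2 + 717u − 1104)
  u**4 + 8u**3 + 24u**2 + 23u + 16 = ((1/75)u + 16/625)(75u**3 + 456u**2 + 717u − 1104) + ((1729/625)u**2 + (12103/625)u + 27664/625)
  75u**3 + 456u**2 + 717u − 1104 = ((46875/1729)u − 43125/1729)((1729/625)u**2 + (12103/625)u + 27664/625) + (0)
Last nonzero remainder: (1729/625)u**2 + (12103/625)u + 27664/625. Dividing through by 1729/625 gives the monic gcd u**2 + 7u + 16.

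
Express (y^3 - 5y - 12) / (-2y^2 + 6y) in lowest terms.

By polynomial division,
  y^3 - 5y - 12 = (-(1/2)y - 3/2)(-2y^2 + 6y) + (4y - 12)
  -2y^2 + 6y = (-(1/2)y)(4y - 12) + (0)
Last nonzero remainder: 4y - 12. Dividing through by 4 gives the monic gcd y - 3.
Cancel y - 3 from numerator and denominator to get the reduced form.

(-y^2 - 3y - 4)/(2y)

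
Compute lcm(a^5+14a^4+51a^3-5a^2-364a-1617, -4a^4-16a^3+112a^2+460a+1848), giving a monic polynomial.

By polynomial division,
  a^5+14a^4+51a^3-5a^2-364a-1617 = (-(1/4)a-5/2)(-4a^4-16a^3+112a^2+460a+1848) + (39a^3+390a^2+1248a+3003)
  -4a^4-16a^3+112a^2+460a+1848 = (-(4/39)a+8/13)(39a^3+390a^2+1248a+3003) + (0)
Last nonzero remainder: 39a^3+390a^2+1248a+3003. Dividing through by 39 gives the monic gcd a^3+10a^2+32a+77.
Then lcm(f, g) = f·g / gcd(f, g); expanding and making the result monic gives the answer.

a^6+8a^5-33a^4-311a^3-334a^2+567a+9702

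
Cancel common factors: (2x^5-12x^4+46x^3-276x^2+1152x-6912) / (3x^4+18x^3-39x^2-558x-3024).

Repeated division with remainder:
  2x^5-12x^4+46x^3-276x^2+1152x-6912 = ((2/3)x-8)(3x^4+18x^3-39x^2-558x-3024) + (216x^3-216x^2-1296x-31104)
  3x^4+18x^3-39x^2-558x-3024 = ((1/72)x+7/72)(216x^3-216x^2-1296x-31104) + (0)
Last nonzero remainder: 216x^3-216x^2-1296x-31104. Dividing through by 216 gives the monic gcd x^3-x^2-6x-144.
Cancel x^3-x^2-6x-144 from numerator and denominator to get the reduced form.

(2x^2-10x+48)/(3x+21)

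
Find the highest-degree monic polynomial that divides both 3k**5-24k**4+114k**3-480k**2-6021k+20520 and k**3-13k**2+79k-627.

Repeated division with remainder:
  3k**5-24k**4+114k**3-480k**2-6021k+20520 = (3k**2+15k+72)(k**3-13k**2+79k-627) + (1152k**2-2304k+65664)
  k**3-13k**2+79k-627 = ((1/1152)k-11/1152)(1152k**2-2304k+65664) + (0)
Last nonzero remainder: 1152k**2-2304k+65664. Dividing through by 1152 gives the monic gcd k**2-2k+57.

k**2-2k+57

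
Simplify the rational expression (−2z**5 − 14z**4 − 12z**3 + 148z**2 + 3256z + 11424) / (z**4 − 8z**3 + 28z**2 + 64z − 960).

(−2z**3 − 18z**2 − 96z − 476)/(z**2 − 6z + 40)

Euclidean algorithm in ℚ[z]:
  −2z**5 − 14z**4 − 12z**3 + 148z**2 + 3256z + 11424 = (−2z − 30)(z**4 − 8z**3 + 28z**2 + 64z − 960) + (−196z**3 + 1116z**2 + 3256z − 17376)
  z**4 − 8z**3 + 28z**2 + 64z − 960 = (−(1/196)z + 113/9604)(−196z**3 + 1116z**2 + 3256z − 17376) + ((75587/2401)z**2 − (151174/2401)z − 1814088/2401)
  −196z**3 + 1116z**2 + 3256z − 17376 = (−(470596/75587)z + 1738324/75587)((75587/2401)z**2 − (151174/2401)z − 1814088/2401) + (0)
Last nonzero remainder: (75587/2401)z**2 − (151174/2401)z − 1814088/2401. Dividing through by 75587/2401 gives the monic gcd z**2 − 2z − 24.
Cancel z**2 − 2z − 24 from numerator and denominator to get the reduced form.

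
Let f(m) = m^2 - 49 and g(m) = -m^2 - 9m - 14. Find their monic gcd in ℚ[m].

m + 7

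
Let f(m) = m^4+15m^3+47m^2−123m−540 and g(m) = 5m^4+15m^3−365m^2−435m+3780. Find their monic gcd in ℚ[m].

Repeated division with remainder:
  m^4+15m^3+47m^2−123m−540 = (1/5)(5m^4+15m^3−365m^2−435m+3780) + (12m^3+120m^2−36m−1296)
  5m^4+15m^3−365m^2−435m+3780 = ((5/12)m−35/12)(12m^3+120m^2−36m−1296) + (0)
Last nonzero remainder: 12m^3+120m^2−36m−1296. Dividing through by 12 gives the monic gcd m^3+10m^2−3m−108.

m^3+10m^2−3m−108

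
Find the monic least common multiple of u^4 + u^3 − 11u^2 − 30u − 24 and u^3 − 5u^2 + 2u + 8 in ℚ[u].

u^6 − 14u^4 − 21u^3 + 28u^2 + 84u + 48

By polynomial division,
  u^4 + u^3 − 11u^2 − 30u − 24 = (u + 6)(u^3 − 5u^2 + 2u + 8) + (17u^2 − 50u − 72)
  u^3 − 5u^2 + 2u + 8 = ((1/17)u − 35/289)(17u^2 − 50u − 72) + ((52/289)u − 208/289)
  17u^2 − 50u − 72 = ((4913/52)u + 2601/26)((52/289)u − 208/289) + (0)
Last nonzero remainder: (52/289)u − 208/289. Dividing through by 52/289 gives the monic gcd u − 4.
Then lcm(f, g) = f·g / gcd(f, g); expanding and making the result monic gives the answer.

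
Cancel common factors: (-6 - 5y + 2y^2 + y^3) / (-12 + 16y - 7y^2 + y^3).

(3 + 4y + y^2)/(6 - 5y + y^2)

By polynomial division,
  y^3 + 2y^2 - 5y - 6 = (y^3 - 7y^2 + 16y - 12) + (9y^2 - 21y + 6)
  y^3 - 7y^2 + 16y - 12 = ((1/9)y - 14/27)(9y^2 - 21y + 6) + ((40/9)y - 80/9)
  9y^2 - 21y + 6 = ((81/40)y - 27/40)((40/9)y - 80/9) + (0)
Last nonzero remainder: (40/9)y - 80/9. Dividing through by 40/9 gives the monic gcd y - 2.
Cancel y - 2 from numerator and denominator to get the reduced form.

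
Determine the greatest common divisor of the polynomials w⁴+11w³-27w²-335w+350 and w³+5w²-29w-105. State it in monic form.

w²+2w-35

Apply the Euclidean algorithm:
  w⁴+11w³-27w²-335w+350 = (w+6)(w³+5w²-29w-105) + (-28w²-56w+980)
  w³+5w²-29w-105 = (-(1/28)w-3/28)(-28w²-56w+980) + (0)
Last nonzero remainder: -28w²-56w+980. Dividing through by -28 gives the monic gcd w²+2w-35.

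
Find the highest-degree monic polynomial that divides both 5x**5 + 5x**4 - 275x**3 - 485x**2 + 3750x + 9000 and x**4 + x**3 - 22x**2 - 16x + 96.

x**2 + 7x + 12

Repeated division with remainder:
  5x**5 + 5x**4 - 275x**3 - 485x**2 + 3750x + 9000 = (5x)(x**4 + x**3 - 22x**2 - 16x + 96) + (-165x**3 - 405x**2 + 3270x + 9000)
  x**4 + x**3 - 22x**2 - 16x + 96 = (-(1/165)x + 16/1815)(-165x**3 - 405x**2 + 3270x + 9000) + ((168/121)x**2 + (1176/121)x + 2016/121)
  -165x**3 - 405x**2 + 3270x + 9000 = (-(6655/56)x + 15125/28)((168/121)x**2 + (1176/121)x + 2016/121) + (0)
Last nonzero remainder: (168/121)x**2 + (1176/121)x + 2016/121. Dividing through by 168/121 gives the monic gcd x**2 + 7x + 12.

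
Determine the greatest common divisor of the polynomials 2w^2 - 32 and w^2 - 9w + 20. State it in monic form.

w - 4

By polynomial division,
  2w^2 - 32 = (2)(w^2 - 9w + 20) + (18w - 72)
  w^2 - 9w + 20 = ((1/18)w - 5/18)(18w - 72) + (0)
Last nonzero remainder: 18w - 72. Dividing through by 18 gives the monic gcd w - 4.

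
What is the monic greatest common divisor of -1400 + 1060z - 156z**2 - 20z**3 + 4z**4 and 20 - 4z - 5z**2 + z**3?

10 - 7z + z**2

By polynomial division,
  4z**4 - 20z**3 - 156z**2 + 1060z - 1400 = (4z)(z**3 - 5z**2 - 4z + 20) + (-140z**2 + 980z - 1400)
  z**3 - 5z**2 - 4z + 20 = (-(1/140)z - 1/70)(-140z**2 + 980z - 1400) + (0)
Last nonzero remainder: -140z**2 + 980z - 1400. Dividing through by -140 gives the monic gcd z**2 - 7z + 10.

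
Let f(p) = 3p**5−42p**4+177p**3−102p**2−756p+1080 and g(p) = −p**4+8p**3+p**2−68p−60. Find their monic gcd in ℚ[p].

By polynomial division,
  3p**5−42p**4+177p**3−102p**2−756p+1080 = (−3p+18)(−p**4+8p**3+p**2−68p−60) + (36p**3−324p**2+288p+2160)
  −p**4+8p**3+p**2−68p−60 = (−(1/36)p−1/36)(36p**3−324p**2+288p+2160) + (0)
Last nonzero remainder: 36p**3−324p**2+288p+2160. Dividing through by 36 gives the monic gcd p**3−9p**2+8p+60.

p**3−9p**2+8p+60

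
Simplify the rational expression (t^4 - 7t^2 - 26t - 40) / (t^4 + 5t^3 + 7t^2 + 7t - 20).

Repeated division with remainder:
  t^4 - 7t^2 - 26t - 40 = (t^4 + 5t^3 + 7t^2 + 7t - 20) + (-5t^3 - 14t^2 - 33t - 20)
  t^4 + 5t^3 + 7t^2 + 7t - 20 = (-(1/5)t - 11/25)(-5t^3 - 14t^2 - 33t - 20) + (-(144/25)t^2 - (288/25)t - 144/5)
  -5t^3 - 14t^2 - 33t - 20 = ((125/144)t + 25/36)(-(144/25)t^2 - (288/25)t - 144/5) + (0)
Last nonzero remainder: -(144/25)t^2 - (288/25)t - 144/5. Dividing through by -144/25 gives the monic gcd t^2 + 2t + 5.
Cancel t^2 + 2t + 5 from numerator and denominator to get the reduced form.

(t^2 - 2t - 8)/(t^2 + 3t - 4)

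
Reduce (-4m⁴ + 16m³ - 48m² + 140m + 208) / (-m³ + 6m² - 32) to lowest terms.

(4m³ + 48m + 52)/(m² - 2m - 8)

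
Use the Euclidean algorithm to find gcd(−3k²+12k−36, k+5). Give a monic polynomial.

1

Euclidean algorithm in ℚ[k]:
  −3k²+12k−36 = (−3k+27)(k+5) + (−171)
  k+5 = (−(1/171)k−5/171)(−171) + (0)
The last nonzero remainder is the constant −171, so the polynomials are coprime and gcd = 1.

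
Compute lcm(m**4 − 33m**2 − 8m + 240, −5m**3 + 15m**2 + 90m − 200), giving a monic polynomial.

Apply the Euclidean algorithm:
  m**4 − 33m**2 − 8m + 240 = (−(1/5)m − 3/5)(−5m**3 + 15m**2 + 90m − 200) + (−6m**2 + 6m + 120)
  −5m**3 + 15m**2 + 90m − 200 = ((5/6)m − 5/3)(−6m**2 + 6m + 120) + (0)
Last nonzero remainder: −6m**2 + 6m + 120. Dividing through by −6 gives the monic gcd m**2 − m − 20.
Then lcm(f, g) = f·g / gcd(f, g); expanding and making the result monic gives the answer.

m**5 − 2m**4 − 33m**3 + 58m**2 + 256m − 480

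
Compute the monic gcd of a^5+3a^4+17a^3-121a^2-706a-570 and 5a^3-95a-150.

a^2-2a-15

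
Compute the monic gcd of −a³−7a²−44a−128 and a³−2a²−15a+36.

a+4

Euclidean algorithm in ℚ[a]:
  −a³−7a²−44a−128 = (−1)(a³−2a²−15a+36) + (−9a²−59a−92)
  a³−2a²−15a+36 = (−(1/9)a+77/81)(−9a²−59a−92) + ((2500/81)a+10000/81)
  −9a²−59a−92 = (−(729/2500)a−1863/2500)((2500/81)a+10000/81) + (0)
Last nonzero remainder: (2500/81)a+10000/81. Dividing through by 2500/81 gives the monic gcd a+4.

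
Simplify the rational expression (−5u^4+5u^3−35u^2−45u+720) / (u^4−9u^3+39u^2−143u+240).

(−5u−15)/(u−5)

Apply the Euclidean algorithm:
  −5u^4+5u^3−35u^2−45u+720 = (−5)(u^4−9u^3+39u^2−143u+240) + (−40u^3+160u^2−760u+1920)
  u^4−9u^3+39u^2−143u+240 = (−(1/40)u+1/8)(−40u^3+160u^2−760u+1920) + (0)
Last nonzero remainder: −40u^3+160u^2−760u+1920. Dividing through by −40 gives the monic gcd u^3−4u^2+19u−48.
Cancel u^3−4u^2+19u−48 from numerator and denominator to get the reduced form.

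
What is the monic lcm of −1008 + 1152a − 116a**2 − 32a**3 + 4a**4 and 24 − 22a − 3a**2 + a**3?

By polynomial division,
  4a**4 − 32a**3 − 116a**2 + 1152a − 1008 = (4a − 20)(a**3 − 3a**2 − 22a + 24) + (−88a**2 + 616a − 528)
  a**3 − 3a**2 − 22a + 24 = (−(1/88)a − 1/22)(−88a**2 + 616a − 528) + (0)
Last nonzero remainder: −88a**2 + 616a − 528. Dividing through by −88 gives the monic gcd a**2 − 7a + 6.
Then lcm(f, g) = f·g / gcd(f, g); expanding and making the result monic gives the answer.

−1008 + 900a + 172a**2 − 61a**3 − 4a**4 + a**5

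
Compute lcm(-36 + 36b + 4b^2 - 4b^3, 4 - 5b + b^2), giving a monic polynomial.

-36 + 45b - 5b^2 - 5b^3 + b^4

Euclidean algorithm in ℚ[b]:
  -4b^3 + 4b^2 + 36b - 36 = (-4b - 16)(b^2 - 5b + 4) + (-28b + 28)
  b^2 - 5b + 4 = (-(1/28)b + 1/7)(-28b + 28) + (0)
Last nonzero remainder: -28b + 28. Dividing through by -28 gives the monic gcd b - 1.
Then lcm(f, g) = f·g / gcd(f, g); expanding and making the result monic gives the answer.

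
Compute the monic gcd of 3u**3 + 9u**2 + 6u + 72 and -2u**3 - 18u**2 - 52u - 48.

u + 4

Apply the Euclidean algorithm:
  3u**3 + 9u**2 + 6u + 72 = (-3/2)(-2u**3 - 18u**2 - 52u - 48) + (-18u**2 - 72u)
  -2u**3 - 18u**2 - 52u - 48 = ((1/9)u + 5/9)(-18u**2 - 72u) + (-12u - 48)
  -18u**2 - 72u = ((3/2)u)(-12u - 48) + (0)
Last nonzero remainder: -12u - 48. Dividing through by -12 gives the monic gcd u + 4.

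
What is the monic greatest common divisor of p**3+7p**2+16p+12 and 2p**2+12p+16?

Apply the Euclidean algorithm:
  p**3+7p**2+16p+12 = ((1/2)p+1/2)(2p**2+12p+16) + (2p+4)
  2p**2+12p+16 = (p+4)(2p+4) + (0)
Last nonzero remainder: 2p+4. Dividing through by 2 gives the monic gcd p+2.

p+2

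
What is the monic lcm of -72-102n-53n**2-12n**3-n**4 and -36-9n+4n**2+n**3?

Repeated division with remainder:
  -n**4-12n**3-53n**2-102n-72 = (-n-8)(n**3+4n**2-9n-36) + (-30n**2-210n-360)
  n**3+4n**2-9n-36 = (-(1/30)n+1/10)(-30n**2-210n-360) + (0)
Last nonzero remainder: -30n**2-210n-360. Dividing through by -30 gives the monic gcd n**2+7n+12.
Then lcm(f, g) = f·g / gcd(f, g); expanding and making the result monic gives the answer.

-216-234n-57n**2+17n**3+9n**4+n**5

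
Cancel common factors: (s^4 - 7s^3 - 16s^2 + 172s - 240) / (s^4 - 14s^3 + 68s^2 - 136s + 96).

Apply the Euclidean algorithm:
  s^4 - 7s^3 - 16s^2 + 172s - 240 = (s^4 - 14s^3 + 68s^2 - 136s + 96) + (7s^3 - 84s^2 + 308s - 336)
  s^4 - 14s^3 + 68s^2 - 136s + 96 = ((1/7)s - 2/7)(7s^3 - 84s^2 + 308s - 336) + (0)
Last nonzero remainder: 7s^3 - 84s^2 + 308s - 336. Dividing through by 7 gives the monic gcd s^3 - 12s^2 + 44s - 48.
Cancel s^3 - 12s^2 + 44s - 48 from numerator and denominator to get the reduced form.

(s + 5)/(s - 2)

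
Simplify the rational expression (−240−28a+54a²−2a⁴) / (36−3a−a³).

(−80−36a+6a²+2a³)/(12+3a+a²)

Euclidean algorithm in ℚ[a]:
  −2a⁴+54a²−28a−240 = (2a)(−a³−3a+36) + (60a²−100a−240)
  −a³−3a+36 = (−(1/60)a−1/36)(60a²−100a−240) + (−(88/9)a+88/3)
  60a²−100a−240 = (−(135/22)a−90/11)(−(88/9)a+88/3) + (0)
Last nonzero remainder: −(88/9)a+88/3. Dividing through by −88/9 gives the monic gcd a−3.
Cancel a−3 from numerator and denominator to get the reduced form.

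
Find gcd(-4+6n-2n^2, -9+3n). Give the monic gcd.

1

By polynomial division,
  -2n^2+6n-4 = (-(2/3)n)(3n-9) + (-4)
  3n-9 = (-(3/4)n+9/4)(-4) + (0)
The last nonzero remainder is the constant -4, so the polynomials are coprime and gcd = 1.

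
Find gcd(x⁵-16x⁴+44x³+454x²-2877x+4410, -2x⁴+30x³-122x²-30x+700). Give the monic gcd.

By polynomial division,
  x⁵-16x⁴+44x³+454x²-2877x+4410 = (-(1/2)x+1/2)(-2x⁴+30x³-122x²-30x+700) + (-32x³+500x²-2512x+4060)
  -2x⁴+30x³-122x²-30x+700 = ((1/16)x+5/128)(-32x³+500x²-2512x+4060) + ((495/32)x²-(1485/8)x+17325/32)
  -32x³+500x²-2512x+4060 = (-(1024/495)x+3712/495)((495/32)x²-(1485/8)x+17325/32) + (0)
Last nonzero remainder: (495/32)x²-(1485/8)x+17325/32. Dividing through by 495/32 gives the monic gcd x²-12x+35.

x²-12x+35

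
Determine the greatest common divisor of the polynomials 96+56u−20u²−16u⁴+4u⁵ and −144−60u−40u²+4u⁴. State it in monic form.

By polynomial division,
  4u⁵−16u⁴−20u²+56u+96 = (u−4)(4u⁴−40u²−60u−144) + (40u³−120u²−40u−480)
  4u⁴−40u²−60u−144 = ((1/10)u+3/10)(40u³−120u²−40u−480) + (0)
Last nonzero remainder: 40u³−120u²−40u−480. Dividing through by 40 gives the monic gcd u³−3u²−u−12.

−12−u−3u²+u³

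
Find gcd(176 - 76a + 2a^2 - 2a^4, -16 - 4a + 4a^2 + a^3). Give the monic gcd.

By polynomial division,
  -2a^4 + 2a^2 - 76a + 176 = (-2a + 8)(a^3 + 4a^2 - 4a - 16) + (-38a^2 - 76a + 304)
  a^3 + 4a^2 - 4a - 16 = (-(1/38)a - 1/19)(-38a^2 - 76a + 304) + (0)
Last nonzero remainder: -38a^2 - 76a + 304. Dividing through by -38 gives the monic gcd a^2 + 2a - 8.

-8 + 2a + a^2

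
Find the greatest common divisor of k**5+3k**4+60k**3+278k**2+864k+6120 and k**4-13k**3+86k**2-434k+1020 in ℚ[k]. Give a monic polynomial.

k**2-2k+34

By polynomial division,
  k**5+3k**4+60k**3+278k**2+864k+6120 = (k+16)(k**4-13k**3+86k**2-434k+1020) + (182k**3-664k**2+6788k-10200)
  k**4-13k**3+86k**2-434k+1020 = ((1/182)k-851/16562)(182k**3-664k**2+6788k-10200) + ((120780/8281)k**2-(241560/8281)k+4106520/8281)
  182k**3-664k**2+6788k-10200 = ((753571/60390)k-41405/2013)((120780/8281)k**2-(241560/8281)k+4106520/8281) + (0)
Last nonzero remainder: (120780/8281)k**2-(241560/8281)k+4106520/8281. Dividing through by 120780/8281 gives the monic gcd k**2-2k+34.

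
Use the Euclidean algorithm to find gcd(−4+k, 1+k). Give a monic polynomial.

1

By polynomial division,
  k−4 = (k+1) + (−5)
  k+1 = (−(1/5)k−1/5)(−5) + (0)
The last nonzero remainder is the constant −5, so the polynomials are coprime and gcd = 1.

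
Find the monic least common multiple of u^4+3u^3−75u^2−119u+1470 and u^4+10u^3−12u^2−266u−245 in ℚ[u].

u^5+4u^4−72u^3−194u^2+1351u+1470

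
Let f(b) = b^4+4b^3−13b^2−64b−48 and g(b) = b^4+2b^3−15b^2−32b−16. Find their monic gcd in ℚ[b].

Euclidean algorithm in ℚ[b]:
  b^4+4b^3−13b^2−64b−48 = (b^4+2b^3−15b^2−32b−16) + (2b^3+2b^2−32b−32)
  b^4+2b^3−15b^2−32b−16 = ((1/2)b+1/2)(2b^3+2b^2−32b−32) + (0)
Last nonzero remainder: 2b^3+2b^2−32b−32. Dividing through by 2 gives the monic gcd b^3+b^2−16b−16.

b^3+b^2−16b−16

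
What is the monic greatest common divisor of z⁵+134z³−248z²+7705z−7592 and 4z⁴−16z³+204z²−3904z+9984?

z²+7z+104

Euclidean algorithm in ℚ[z]:
  z⁵+134z³−248z²+7705z−7592 = ((1/4)z+1)(4z⁴−16z³+204z²−3904z+9984) + (99z³+524z²+9113z−17576)
  4z⁴−16z³+204z²−3904z+9984 = ((4/99)z−3680/9801)(99z³+524z²+9113z−17576) + ((318976/9801)z²+(2232832/9801)z+33173504/9801)
  99z³+524z²+9113z−17576 = ((970299/318976)z−1656369/318976)((318976/9801)z²+(2232832/9801)z+33173504/9801) + (0)
Last nonzero remainder: (318976/9801)z²+(2232832/9801)z+33173504/9801. Dividing through by 318976/9801 gives the monic gcd z²+7z+104.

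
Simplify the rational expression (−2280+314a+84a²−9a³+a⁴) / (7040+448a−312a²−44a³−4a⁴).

Euclidean algorithm in ℚ[a]:
  a⁴−9a³+84a²+314a−2280 = (−1/4)(−4a⁴−44a³−312a²+448a+7040) + (−20a³+6a²+426a−520)
  −4a⁴−44a³−312a²+448a+7040 = ((1/5)a+113/50)(−20a³+6a²+426a−520) + (−(10269/25)a²−(10269/25)a+41076/5)
  −20a³+6a²+426a−520 = ((500/10269)a−650/10269)(−(10269/25)a²−(10269/25)a+41076/5) + (0)
Last nonzero remainder: −(10269/25)a²−(10269/25)a+41076/5. Dividing through by −10269/25 gives the monic gcd a²+a−20.
Cancel a²+a−20 from numerator and denominator to get the reduced form.

(−114+10a−a²)/(352+40a+4a²)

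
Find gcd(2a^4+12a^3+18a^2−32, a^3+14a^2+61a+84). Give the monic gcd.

a+4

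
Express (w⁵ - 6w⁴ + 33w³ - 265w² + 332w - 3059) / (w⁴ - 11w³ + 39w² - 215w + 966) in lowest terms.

(w² - w + 19)/(w - 6)

Euclidean algorithm in ℚ[w]:
  w⁵ - 6w⁴ + 33w³ - 265w² + 332w - 3059 = (w + 5)(w⁴ - 11w³ + 39w² - 215w + 966) + (49w³ - 245w² + 441w - 7889)
  w⁴ - 11w³ + 39w² - 215w + 966 = ((1/49)w - 6/49)(49w³ - 245w² + 441w - 7889) + (0)
Last nonzero remainder: 49w³ - 245w² + 441w - 7889. Dividing through by 49 gives the monic gcd w³ - 5w² + 9w - 161.
Cancel w³ - 5w² + 9w - 161 from numerator and denominator to get the reduced form.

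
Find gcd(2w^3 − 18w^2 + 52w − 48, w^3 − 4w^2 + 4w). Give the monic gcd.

w − 2

Repeated division with remainder:
  2w^3 − 18w^2 + 52w − 48 = (2)(w^3 − 4w^2 + 4w) + (−10w^2 + 44w − 48)
  w^3 − 4w^2 + 4w = (−(1/10)w − 1/25)(−10w^2 + 44w − 48) + ((24/25)w − 48/25)
  −10w^2 + 44w − 48 = (−(125/12)w + 25)((24/25)w − 48/25) + (0)
Last nonzero remainder: (24/25)w − 48/25. Dividing through by 24/25 gives the monic gcd w − 2.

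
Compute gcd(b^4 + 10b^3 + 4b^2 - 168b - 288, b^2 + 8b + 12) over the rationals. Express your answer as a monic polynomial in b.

b^2 + 8b + 12

By polynomial division,
  b^4 + 10b^3 + 4b^2 - 168b - 288 = (b^2 + 2b - 24)(b^2 + 8b + 12) + (0)
The last nonzero remainder b^2 + 8b + 12 is already monic.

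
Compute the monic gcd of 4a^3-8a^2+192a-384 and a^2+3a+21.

1

Repeated division with remainder:
  4a^3-8a^2+192a-384 = (4a-20)(a^2+3a+21) + (168a+36)
  a^2+3a+21 = ((1/168)a+13/784)(168a+36) + (3999/196)
  168a+36 = ((10976/1333)a+2352/1333)(3999/196) + (0)
The last nonzero remainder is the constant 3999/196, so the polynomials are coprime and gcd = 1.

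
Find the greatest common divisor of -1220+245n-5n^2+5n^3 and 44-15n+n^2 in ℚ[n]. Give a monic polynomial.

Apply the Euclidean algorithm:
  5n^3-5n^2+245n-1220 = (5n+70)(n^2-15n+44) + (1075n-4300)
  n^2-15n+44 = ((1/1075)n-11/1075)(1075n-4300) + (0)
Last nonzero remainder: 1075n-4300. Dividing through by 1075 gives the monic gcd n-4.

-4+n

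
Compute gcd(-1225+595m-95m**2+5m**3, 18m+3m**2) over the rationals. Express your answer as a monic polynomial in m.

Euclidean algorithm in ℚ[m]:
  5m**3-95m**2+595m-1225 = ((5/3)m-125/3)(3m**2+18m) + (1345m-1225)
  3m**2+18m = ((3/1345)m+5577/361805)(1345m-1225) + (1366365/72361)
  1345m-1225 = ((19465109/273273)m-361805/5577)(1366365/72361) + (0)
The last nonzero remainder is the constant 1366365/72361, so the polynomials are coprime and gcd = 1.

1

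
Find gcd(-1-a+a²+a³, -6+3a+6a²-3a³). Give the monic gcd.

-1+a²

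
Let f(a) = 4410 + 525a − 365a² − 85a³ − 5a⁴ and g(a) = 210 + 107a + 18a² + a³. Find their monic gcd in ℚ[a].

Apply the Euclidean algorithm:
  −5a⁴ − 85a³ − 365a² + 525a + 4410 = (−5a + 5)(a³ + 18a² + 107a + 210) + (80a² + 1040a + 3360)
  a³ + 18a² + 107a + 210 = ((1/80)a + 1/16)(80a² + 1040a + 3360) + (0)
Last nonzero remainder: 80a² + 1040a + 3360. Dividing through by 80 gives the monic gcd a² + 13a + 42.

42 + 13a + a²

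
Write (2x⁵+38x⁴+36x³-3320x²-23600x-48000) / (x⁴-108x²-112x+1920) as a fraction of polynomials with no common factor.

(2x²+30x+100)/(x-4)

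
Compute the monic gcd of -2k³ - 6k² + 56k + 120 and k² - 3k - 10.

k² - 3k - 10

Euclidean algorithm in ℚ[k]:
  -2k³ - 6k² + 56k + 120 = (-2k - 12)(k² - 3k - 10) + (0)
The last nonzero remainder k² - 3k - 10 is already monic.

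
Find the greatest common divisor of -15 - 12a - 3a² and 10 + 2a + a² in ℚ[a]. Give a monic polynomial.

Repeated division with remainder:
  -3a² - 12a - 15 = (-3)(a² + 2a + 10) + (-6a + 15)
  a² + 2a + 10 = (-(1/6)a - 3/4)(-6a + 15) + (85/4)
  -6a + 15 = (-(24/85)a + 12/17)(85/4) + (0)
The last nonzero remainder is the constant 85/4, so the polynomials are coprime and gcd = 1.

1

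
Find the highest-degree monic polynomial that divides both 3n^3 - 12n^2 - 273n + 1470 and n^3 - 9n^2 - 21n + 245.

By polynomial division,
  3n^3 - 12n^2 - 273n + 1470 = (3)(n^3 - 9n^2 - 21n + 245) + (15n^2 - 210n + 735)
  n^3 - 9n^2 - 21n + 245 = ((1/15)n + 1/3)(15n^2 - 210n + 735) + (0)
Last nonzero remainder: 15n^2 - 210n + 735. Dividing through by 15 gives the monic gcd n^2 - 14n + 49.

n^2 - 14n + 49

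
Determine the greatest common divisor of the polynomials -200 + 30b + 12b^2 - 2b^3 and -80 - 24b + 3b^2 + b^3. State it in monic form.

-20 - b + b^2

Repeated division with remainder:
  -2b^3 + 12b^2 + 30b - 200 = (-2)(b^3 + 3b^2 - 24b - 80) + (18b^2 - 18b - 360)
  b^3 + 3b^2 - 24b - 80 = ((1/18)b + 2/9)(18b^2 - 18b - 360) + (0)
Last nonzero remainder: 18b^2 - 18b - 360. Dividing through by 18 gives the monic gcd b^2 - b - 20.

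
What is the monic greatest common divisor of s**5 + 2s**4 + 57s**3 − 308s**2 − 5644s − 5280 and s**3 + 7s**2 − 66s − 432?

s**2 − 2s − 48

Apply the Euclidean algorithm:
  s**5 + 2s**4 + 57s**3 − 308s**2 − 5644s − 5280 = (s**2 − 5s + 158)(s**3 + 7s**2 − 66s − 432) + (−1312s**2 + 2624s + 62976)
  s**3 + 7s**2 − 66s − 432 = (−(1/1312)s − 9/1312)(−1312s**2 + 2624s + 62976) + (0)
Last nonzero remainder: −1312s**2 + 2624s + 62976. Dividing through by −1312 gives the monic gcd s**2 − 2s − 48.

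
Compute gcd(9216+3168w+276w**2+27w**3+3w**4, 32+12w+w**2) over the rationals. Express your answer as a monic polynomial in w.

32+12w+w**2

By polynomial division,
  3w**4+27w**3+276w**2+3168w+9216 = (3w**2-9w+288)(w**2+12w+32) + (0)
The last nonzero remainder w**2+12w+32 is already monic.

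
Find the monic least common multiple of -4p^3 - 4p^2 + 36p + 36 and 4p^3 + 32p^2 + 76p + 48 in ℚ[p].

Apply the Euclidean algorithm:
  -4p^3 - 4p^2 + 36p + 36 = (-1)(4p^3 + 32p^2 + 76p + 48) + (28p^2 + 112p + 84)
  4p^3 + 32p^2 + 76p + 48 = ((1/7)p + 4/7)(28p^2 + 112p + 84) + (0)
Last nonzero remainder: 28p^2 + 112p + 84. Dividing through by 28 gives the monic gcd p^2 + 4p + 3.
Then lcm(f, g) = f·g / gcd(f, g); expanding and making the result monic gives the answer.

p^4 + 5p^3 - 5p^2 - 45p - 36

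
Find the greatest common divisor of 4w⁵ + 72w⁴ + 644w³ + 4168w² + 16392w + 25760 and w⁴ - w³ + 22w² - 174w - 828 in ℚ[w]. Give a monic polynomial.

By polynomial division,
  4w⁵ + 72w⁴ + 644w³ + 4168w² + 16392w + 25760 = (4w + 76)(w⁴ - w³ + 22w² - 174w - 828) + (632w³ + 3192w² + 32928w + 88688)
  w⁴ - w³ + 22w² - 174w - 828 = ((1/632)w - 239/24964)(632w³ + 3192w² + 32928w + 88688) + ((2860/6241)w² + (5720/6241)w + 131560/6241)
  632w³ + 3192w² + 32928w + 88688 = ((986078/715)w + 3008162/715)((2860/6241)w² + (5720/6241)w + 131560/6241) + (0)
Last nonzero remainder: (2860/6241)w² + (5720/6241)w + 131560/6241. Dividing through by 2860/6241 gives the monic gcd w² + 2w + 46.

w² + 2w + 46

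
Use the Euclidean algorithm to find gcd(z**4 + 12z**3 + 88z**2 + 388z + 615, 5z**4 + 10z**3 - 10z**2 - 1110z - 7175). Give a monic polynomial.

z**3 + 9z**2 + 61z + 205

By polynomial division,
  z**4 + 12z**3 + 88z**2 + 388z + 615 = (1/5)(5z**4 + 10z**3 - 10z**2 - 1110z - 7175) + (10z**3 + 90z**2 + 610z + 2050)
  5z**4 + 10z**3 - 10z**2 - 1110z - 7175 = ((1/2)z - 7/2)(10z**3 + 90z**2 + 610z + 2050) + (0)
Last nonzero remainder: 10z**3 + 90z**2 + 610z + 2050. Dividing through by 10 gives the monic gcd z**3 + 9z**2 + 61z + 205.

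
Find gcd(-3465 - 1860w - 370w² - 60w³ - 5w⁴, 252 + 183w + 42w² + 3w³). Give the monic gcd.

By polynomial division,
  -5w⁴ - 60w³ - 370w² - 1860w - 3465 = (-(5/3)w + 10/3)(3w³ + 42w² + 183w + 252) + (-205w² - 2050w - 4305)
  3w³ + 42w² + 183w + 252 = (-(3/205)w - 12/205)(-205w² - 2050w - 4305) + (0)
Last nonzero remainder: -205w² - 2050w - 4305. Dividing through by -205 gives the monic gcd w² + 10w + 21.

21 + 10w + w²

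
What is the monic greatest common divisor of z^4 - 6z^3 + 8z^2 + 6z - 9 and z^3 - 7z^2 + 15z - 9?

Repeated division with remainder:
  z^4 - 6z^3 + 8z^2 + 6z - 9 = (z + 1)(z^3 - 7z^2 + 15z - 9) + (0)
The last nonzero remainder z^3 - 7z^2 + 15z - 9 is already monic.

z^3 - 7z^2 + 15z - 9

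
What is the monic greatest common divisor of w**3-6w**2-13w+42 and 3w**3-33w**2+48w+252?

Apply the Euclidean algorithm:
  w**3-6w**2-13w+42 = (1/3)(3w**3-33w**2+48w+252) + (5w**2-29w-42)
  3w**3-33w**2+48w+252 = ((3/5)w-78/25)(5w**2-29w-42) + (-(432/25)w+3024/25)
  5w**2-29w-42 = (-(125/432)w-25/72)(-(432/25)w+3024/25) + (0)
Last nonzero remainder: -(432/25)w+3024/25. Dividing through by -432/25 gives the monic gcd w-7.

w-7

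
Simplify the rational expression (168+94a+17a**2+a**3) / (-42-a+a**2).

Euclidean algorithm in ℚ[a]:
  a**3+17a**2+94a+168 = (a+18)(a**2-a-42) + (154a+924)
  a**2-a-42 = ((1/154)a-1/22)(154a+924) + (0)
Last nonzero remainder: 154a+924. Dividing through by 154 gives the monic gcd a+6.
Cancel a+6 from numerator and denominator to get the reduced form.

(28+11a+a**2)/(-7+a)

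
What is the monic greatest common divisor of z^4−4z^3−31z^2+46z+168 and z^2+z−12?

z^2+z−12

Euclidean algorithm in ℚ[z]:
  z^4−4z^3−31z^2+46z+168 = (z^2−5z−14)(z^2+z−12) + (0)
The last nonzero remainder z^2+z−12 is already monic.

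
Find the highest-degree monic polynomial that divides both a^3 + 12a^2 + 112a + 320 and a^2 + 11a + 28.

a + 4

Repeated division with remainder:
  a^3 + 12a^2 + 112a + 320 = (a + 1)(a^2 + 11a + 28) + (73a + 292)
  a^2 + 11a + 28 = ((1/73)a + 7/73)(73a + 292) + (0)
Last nonzero remainder: 73a + 292. Dividing through by 73 gives the monic gcd a + 4.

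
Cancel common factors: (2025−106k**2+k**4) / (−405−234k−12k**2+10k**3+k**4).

(−45−4k+k**2)/(9+6k+k**2)

Euclidean algorithm in ℚ[k]:
  k**4−106k**2+2025 = (k**4+10k**3−12k**2−234k−405) + (−10k**3−94k**2+234k+2430)
  k**4+10k**3−12k**2−234k−405 = (−(1/10)k−3/50)(−10k**3−94k**2+234k+2430) + ((144/25)k**2+(576/25)k−1296/5)
  −10k**3−94k**2+234k+2430 = (−(125/72)k−75/8)((144/25)k**2+(576/25)k−1296/5) + (0)
Last nonzero remainder: (144/25)k**2+(576/25)k−1296/5. Dividing through by 144/25 gives the monic gcd k**2+4k−45.
Cancel k**2+4k−45 from numerator and denominator to get the reduced form.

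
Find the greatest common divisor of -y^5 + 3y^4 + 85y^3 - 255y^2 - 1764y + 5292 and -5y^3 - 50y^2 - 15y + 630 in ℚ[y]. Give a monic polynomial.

y^3 + 10y^2 + 3y - 126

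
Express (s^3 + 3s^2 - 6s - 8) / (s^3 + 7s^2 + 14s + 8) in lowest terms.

(s - 2)/(s + 2)

Repeated division with remainder:
  s^3 + 3s^2 - 6s - 8 = (s^3 + 7s^2 + 14s + 8) + (-4s^2 - 20s - 16)
  s^3 + 7s^2 + 14s + 8 = (-(1/4)s - 1/2)(-4s^2 - 20s - 16) + (0)
Last nonzero remainder: -4s^2 - 20s - 16. Dividing through by -4 gives the monic gcd s^2 + 5s + 4.
Cancel s^2 + 5s + 4 from numerator and denominator to get the reduced form.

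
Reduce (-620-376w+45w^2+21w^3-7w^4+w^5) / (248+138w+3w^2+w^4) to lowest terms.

Euclidean algorithm in ℚ[w]:
  w^5-7w^4+21w^3+45w^2-376w-620 = (w-7)(w^4+3w^2+138w+248) + (18w^3-72w^2+342w+1116)
  w^4+3w^2+138w+248 = ((1/18)w+2/9)(18w^3-72w^2+342w+1116) + (0)
Last nonzero remainder: 18w^3-72w^2+342w+1116. Dividing through by 18 gives the monic gcd w^3-4w^2+19w+62.
Cancel w^3-4w^2+19w+62 from numerator and denominator to get the reduced form.

(-10-3w+w^2)/(4+w)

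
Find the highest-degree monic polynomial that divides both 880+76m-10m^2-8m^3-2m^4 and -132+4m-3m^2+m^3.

22+3m+m^2

Repeated division with remainder:
  -2m^4-8m^3-10m^2+76m+880 = (-2m-14)(m^3-3m^2+4m-132) + (-44m^2-132m-968)
  m^3-3m^2+4m-132 = (-(1/44)m+3/22)(-44m^2-132m-968) + (0)
Last nonzero remainder: -44m^2-132m-968. Dividing through by -44 gives the monic gcd m^2+3m+22.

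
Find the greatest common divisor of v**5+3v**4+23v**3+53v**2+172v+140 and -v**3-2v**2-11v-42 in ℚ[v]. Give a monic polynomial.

v**2-v+14

Apply the Euclidean algorithm:
  v**5+3v**4+23v**3+53v**2+172v+140 = (-v**2-v-10)(-v**3-2v**2-11v-42) + (-20v**2+20v-280)
  -v**3-2v**2-11v-42 = ((1/20)v+3/20)(-20v**2+20v-280) + (0)
Last nonzero remainder: -20v**2+20v-280. Dividing through by -20 gives the monic gcd v**2-v+14.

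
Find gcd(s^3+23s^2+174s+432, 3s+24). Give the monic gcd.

s+8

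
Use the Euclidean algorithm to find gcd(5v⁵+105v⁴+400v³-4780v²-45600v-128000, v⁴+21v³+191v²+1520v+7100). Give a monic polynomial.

v²+20v+100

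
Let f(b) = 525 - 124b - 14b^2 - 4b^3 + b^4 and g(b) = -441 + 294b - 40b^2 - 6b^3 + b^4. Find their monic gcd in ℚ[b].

21 - 10b + b^2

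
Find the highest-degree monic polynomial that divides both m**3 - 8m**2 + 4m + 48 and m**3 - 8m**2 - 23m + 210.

Apply the Euclidean algorithm:
  m**3 - 8m**2 + 4m + 48 = (m**3 - 8m**2 - 23m + 210) + (27m - 162)
  m**3 - 8m**2 - 23m + 210 = ((1/27)m**2 - (2/27)m - 35/27)(27m - 162) + (0)
Last nonzero remainder: 27m - 162. Dividing through by 27 gives the monic gcd m - 6.

m - 6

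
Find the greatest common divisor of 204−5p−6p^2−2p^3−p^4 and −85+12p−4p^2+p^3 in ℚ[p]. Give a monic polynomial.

17+p+p^2

Apply the Euclidean algorithm:
  −p^4−2p^3−6p^2−5p+204 = (−p−6)(p^3−4p^2+12p−85) + (−18p^2−18p−306)
  p^3−4p^2+12p−85 = (−(1/18)p+5/18)(−18p^2−18p−306) + (0)
Last nonzero remainder: −18p^2−18p−306. Dividing through by −18 gives the monic gcd p^2+p+17.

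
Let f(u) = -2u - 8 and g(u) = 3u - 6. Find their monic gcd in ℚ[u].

1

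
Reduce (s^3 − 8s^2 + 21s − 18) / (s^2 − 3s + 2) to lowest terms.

Euclidean algorithm in ℚ[s]:
  s^3 − 8s^2 + 21s − 18 = (s − 5)(s^2 − 3s + 2) + (4s − 8)
  s^2 − 3s + 2 = ((1/4)s − 1/4)(4s − 8) + (0)
Last nonzero remainder: 4s − 8. Dividing through by 4 gives the monic gcd s − 2.
Cancel s − 2 from numerator and denominator to get the reduced form.

(s^2 − 6s + 9)/(s − 1)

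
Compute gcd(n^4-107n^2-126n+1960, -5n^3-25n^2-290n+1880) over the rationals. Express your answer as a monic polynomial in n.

n-4

Repeated division with remainder:
  n^4-107n^2-126n+1960 = (-(1/5)n+1)(-5n^3-25n^2-290n+1880) + (-140n^2+540n+80)
  -5n^3-25n^2-290n+1880 = ((1/28)n+31/98)(-140n^2+540n+80) + (-(22720/49)n+90880/49)
  -140n^2+540n+80 = ((343/1136)n+49/1136)(-(22720/49)n+90880/49) + (0)
Last nonzero remainder: -(22720/49)n+90880/49. Dividing through by -22720/49 gives the monic gcd n-4.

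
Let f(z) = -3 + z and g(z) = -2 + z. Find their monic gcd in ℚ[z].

1

Euclidean algorithm in ℚ[z]:
  z - 3 = (z - 2) + (-1)
  z - 2 = (-z + 2)(-1) + (0)
The last nonzero remainder is the constant -1, so the polynomials are coprime and gcd = 1.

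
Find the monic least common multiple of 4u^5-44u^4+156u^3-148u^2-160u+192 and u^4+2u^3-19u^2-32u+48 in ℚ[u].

Euclidean algorithm in ℚ[u]:
  4u^5-44u^4+156u^3-148u^2-160u+192 = (4u-52)(u^4+2u^3-19u^2-32u+48) + (336u^3-1008u^2-2016u+2688)
  u^4+2u^3-19u^2-32u+48 = ((1/336)u+5/336)(336u^3-1008u^2-2016u+2688) + (2u^2-10u+8)
  336u^3-1008u^2-2016u+2688 = (168u+336)(2u^2-10u+8) + (0)
Last nonzero remainder: 2u^2-10u+8. Dividing through by 2 gives the monic gcd u^2-5u+4.
Then lcm(f, g) = f·g / gcd(f, g); expanding and making the result monic gives the answer.

u^7-4u^6-26u^5+104u^4+169u^3-676u^2-144u+576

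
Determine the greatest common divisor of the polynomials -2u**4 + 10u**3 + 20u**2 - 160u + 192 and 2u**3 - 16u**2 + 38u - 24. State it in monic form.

Euclidean algorithm in ℚ[u]:
  -2u**4 + 10u**3 + 20u**2 - 160u + 192 = (-u - 3)(2u**3 - 16u**2 + 38u - 24) + (10u**2 - 70u + 120)
  2u**3 - 16u**2 + 38u - 24 = ((1/5)u - 1/5)(10u**2 - 70u + 120) + (0)
Last nonzero remainder: 10u**2 - 70u + 120. Dividing through by 10 gives the monic gcd u**2 - 7u + 12.

u**2 - 7u + 12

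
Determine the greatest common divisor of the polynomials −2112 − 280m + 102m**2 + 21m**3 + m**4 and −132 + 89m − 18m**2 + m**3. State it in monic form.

−4 + m

Repeated division with remainder:
  m**4 + 21m**3 + 102m**2 − 280m − 2112 = (m + 39)(m**3 − 18m**2 + 89m − 132) + (715m**2 − 3619m + 3036)
  m**3 − 18m**2 + 89m − 132 = ((1/715)m − 841/46475)(715m**2 − 3619m + 3036) + ((81396/4225)m − 325584/4225)
  715m**2 − 3619m + 3036 = ((3020875/81396)m − 1068925/27132)((81396/4225)m − 325584/4225) + (0)
Last nonzero remainder: (81396/4225)m − 325584/4225. Dividing through by 81396/4225 gives the monic gcd m − 4.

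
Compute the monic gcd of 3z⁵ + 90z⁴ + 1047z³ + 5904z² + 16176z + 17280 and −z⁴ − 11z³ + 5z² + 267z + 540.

By polynomial division,
  3z⁵ + 90z⁴ + 1047z³ + 5904z² + 16176z + 17280 = (−3z − 57)(−z⁴ − 11z³ + 5z² + 267z + 540) + (435z³ + 6990z² + 33015z + 48060)
  −z⁴ − 11z³ + 5z² + 267z + 540 = (−(1/435)z + 49/4205)(435z³ + 6990z² + 33015z + 48060) + (−(468/841)z² − (6084/841)z − 16848/841)
  435z³ + 6990z² + 33015z + 48060 = (−(121945/156)z − 374245/156)(−(468/841)z² − (6084/841)z − 16848/841) + (0)
Last nonzero remainder: −(468/841)z² − (6084/841)z − 16848/841. Dividing through by −468/841 gives the monic gcd z² + 13z + 36.

z² + 13z + 36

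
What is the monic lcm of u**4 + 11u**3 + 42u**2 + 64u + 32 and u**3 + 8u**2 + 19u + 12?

u**5 + 14u**4 + 75u**3 + 190u**2 + 224u + 96

Euclidean algorithm in ℚ[u]:
  u**4 + 11u**3 + 42u**2 + 64u + 32 = (u + 3)(u**3 + 8u**2 + 19u + 12) + (-u**2 - 5u - 4)
  u**3 + 8u**2 + 19u + 12 = (-u - 3)(-u**2 - 5u - 4) + (0)
Last nonzero remainder: -u**2 - 5u - 4. Dividing through by -1 gives the monic gcd u**2 + 5u + 4.
Then lcm(f, g) = f·g / gcd(f, g); expanding and making the result monic gives the answer.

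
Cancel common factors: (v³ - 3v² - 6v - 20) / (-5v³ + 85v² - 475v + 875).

(-v² - 2v - 4)/(5v² - 60v + 175)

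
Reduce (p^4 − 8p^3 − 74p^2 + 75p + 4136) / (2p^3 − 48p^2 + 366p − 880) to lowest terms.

Repeated division with remainder:
  p^4 − 8p^3 − 74p^2 + 75p + 4136 = ((1/2)p + 8)(2p^3 − 48p^2 + 366p − 880) + (127p^2 − 2413p + 11176)
  2p^3 − 48p^2 + 366p − 880 = ((2/127)p − 10/127)(127p^2 − 2413p + 11176) + (0)
Last nonzero remainder: 127p^2 − 2413p + 11176. Dividing through by 127 gives the monic gcd p^2 − 19p + 88.
Cancel p^2 − 19p + 88 from numerator and denominator to get the reduced form.

(p^2 + 11p + 47)/(2p − 10)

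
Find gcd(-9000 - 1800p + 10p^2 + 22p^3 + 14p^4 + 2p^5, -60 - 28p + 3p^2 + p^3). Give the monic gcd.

Apply the Euclidean algorithm:
  2p^5 + 14p^4 + 22p^3 + 10p^2 - 1800p - 9000 = (2p^2 + 8p + 54)(p^3 + 3p^2 - 28p - 60) + (192p^2 + 192p - 5760)
  p^3 + 3p^2 - 28p - 60 = ((1/192)p + 1/96)(192p^2 + 192p - 5760) + (0)
Last nonzero remainder: 192p^2 + 192p - 5760. Dividing through by 192 gives the monic gcd p^2 + p - 30.

-30 + p + p^2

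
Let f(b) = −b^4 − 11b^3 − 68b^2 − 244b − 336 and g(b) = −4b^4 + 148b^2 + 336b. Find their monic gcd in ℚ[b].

Apply the Euclidean algorithm:
  −b^4 − 11b^3 − 68b^2 − 244b − 336 = (1/4)(−4b^4 + 148b^2 + 336b) + (−11b^3 − 105b^2 − 328b − 336)
  −4b^4 + 148b^2 + 336b = ((4/11)b − 420/121)(−11b^3 − 105b^2 − 328b − 336) + (−(11760/121)b^2 − (82320/121)b − 141120/121)
  −11b^3 − 105b^2 − 328b − 336 = ((1331/11760)b + 121/420)(−(11760/121)b^2 − (82320/121)b − 141120/121) + (0)
Last nonzero remainder: −(11760/121)b^2 − (82320/121)b − 141120/121. Dividing through by −11760/121 gives the monic gcd b^2 + 7b + 12.

b^2 + 7b + 12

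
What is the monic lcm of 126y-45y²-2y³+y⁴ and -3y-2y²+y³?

126y+81y²-47y³-y⁴+y⁵

Apply the Euclidean algorithm:
  y⁴-2y³-45y²+126y = (y)(y³-2y²-3y) + (-42y²+126y)
  y³-2y²-3y = (-(1/42)y-1/42)(-42y²+126y) + (0)
Last nonzero remainder: -42y²+126y. Dividing through by -42 gives the monic gcd y²-3y.
Then lcm(f, g) = f·g / gcd(f, g); expanding and making the result monic gives the answer.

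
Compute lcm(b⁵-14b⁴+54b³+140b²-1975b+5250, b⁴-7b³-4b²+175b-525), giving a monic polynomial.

Euclidean algorithm in ℚ[b]:
  b⁵-14b⁴+54b³+140b²-1975b+5250 = (b-7)(b⁴-7b³-4b²+175b-525) + (9b³-63b²-225b+1575)
  b⁴-7b³-4b²+175b-525 = ((1/9)b)(9b³-63b²-225b+1575) + (21b²-525)
  9b³-63b²-225b+1575 = ((3/7)b-3)(21b²-525) + (0)
Last nonzero remainder: 21b²-525. Dividing through by 21 gives the monic gcd b²-25.
Then lcm(f, g) = f·g / gcd(f, g); expanding and making the result monic gives the answer.

b⁷-21b⁶+173b⁵-532b⁴-1821b³+22015b²-78225b+110250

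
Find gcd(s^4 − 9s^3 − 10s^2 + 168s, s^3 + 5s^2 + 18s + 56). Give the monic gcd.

Repeated division with remainder:
  s^4 − 9s^3 − 10s^2 + 168s = (s − 14)(s^3 + 5s^2 + 18s + 56) + (42s^2 + 364s + 784)
  s^3 + 5s^2 + 18s + 56 = ((1/42)s − 11/126)(42s^2 + 364s + 784) + ((280/9)s + 1120/9)
  42s^2 + 364s + 784 = ((27/20)s + 63/10)((280/9)s + 1120/9) + (0)
Last nonzero remainder: (280/9)s + 1120/9. Dividing through by 280/9 gives the monic gcd s + 4.

s + 4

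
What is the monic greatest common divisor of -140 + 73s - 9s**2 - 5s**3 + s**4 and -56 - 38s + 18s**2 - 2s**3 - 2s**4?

28 - 9s + s**3

Euclidean algorithm in ℚ[s]:
  s**4 - 5s**3 - 9s**2 + 73s - 140 = (-1/2)(-2s**4 - 2s**3 + 18s**2 - 38s - 56) + (-6s**3 + 54s - 168)
  -2s**4 - 2s**3 + 18s**2 - 38s - 56 = ((1/3)s + 1/3)(-6s**3 + 54s - 168) + (0)
Last nonzero remainder: -6s**3 + 54s - 168. Dividing through by -6 gives the monic gcd s**3 - 9s + 28.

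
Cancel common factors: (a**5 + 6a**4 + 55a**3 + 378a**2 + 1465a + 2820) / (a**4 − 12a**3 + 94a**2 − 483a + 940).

(a**3 + 9a**2 + 35a + 60)/(a**2 − 9a + 20)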